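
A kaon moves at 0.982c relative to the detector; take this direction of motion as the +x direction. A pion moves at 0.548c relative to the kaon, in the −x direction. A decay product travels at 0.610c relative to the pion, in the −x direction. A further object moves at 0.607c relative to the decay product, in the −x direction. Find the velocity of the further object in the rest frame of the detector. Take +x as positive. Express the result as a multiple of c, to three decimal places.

+0.311c

Apply u = (u' + v)/(1 + u'v/c²) successively, working outward toward the detector.
Start: velocity of the kaon relative to the detector = 0.9820c.
Compose with the pion (u' = -0.548 in the kaon frame): u_1 = (-0.548 + 0.982) / (1 + (-0.548)·0.982) = 0.4340/0.4619 = 0.9397.
Compose with the decay product (u' = -0.610 in the pion frame): u_2 = (-0.610 + 0.940) / (1 + (-0.610)·0.940) = 0.3297/0.4268 = 0.7724.
Compose with the further object (u' = -0.607 in the decay product frame): u_3 = (-0.607 + 0.772) / (1 + (-0.607)·0.772) = 0.1654/0.5311 = 0.3114.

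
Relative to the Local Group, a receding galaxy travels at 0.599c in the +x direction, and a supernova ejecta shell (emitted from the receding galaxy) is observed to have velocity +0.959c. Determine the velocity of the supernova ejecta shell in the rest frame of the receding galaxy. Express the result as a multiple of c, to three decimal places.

Invert the composition law: u' = (u − v)/(1 − uv/c²).
u' = (0.959 − 0.599) / (1 − (0.959)(0.599)) = 0.3600/0.4256 = 0.8459.

+0.846c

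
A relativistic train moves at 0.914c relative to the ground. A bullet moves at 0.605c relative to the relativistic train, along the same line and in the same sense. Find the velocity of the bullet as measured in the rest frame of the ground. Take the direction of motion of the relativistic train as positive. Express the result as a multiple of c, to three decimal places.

With v = 0.914 and u' = 0.605 (in units of c),
u = (u' + v)/(1 + u'v/c²):
u = (0.605 + 0.914) / (1 + 0.605·0.914) = 1.5190/1.5530 = 0.9781
(Galilean addition would give +1.519c, exceeding c.)

0.978c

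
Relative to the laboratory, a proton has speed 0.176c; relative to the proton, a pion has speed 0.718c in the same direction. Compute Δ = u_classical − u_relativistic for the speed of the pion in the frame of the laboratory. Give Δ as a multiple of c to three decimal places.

Δ = 0.100c

Galilean: u_cl = 0.718 + 0.176 = 0.8940.
Relativistic: u_rel = (0.718 + 0.176) / (1 + 0.718·0.176) = 0.8940/1.1264 = 0.7937.
Δ = 0.8940 − 0.7937 = 0.1003.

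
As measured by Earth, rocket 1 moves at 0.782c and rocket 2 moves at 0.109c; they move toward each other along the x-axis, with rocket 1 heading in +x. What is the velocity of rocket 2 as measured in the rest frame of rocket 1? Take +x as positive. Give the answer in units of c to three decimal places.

-0.821c

β_A = 0.782, β_B = -0.109.
Transform to A's frame with the inverse velocity-addition law: u' = (u − v)/(1 − uv/c²), taking u = β_B and v = β_A.
u' = (-0.109 − 0.782) / (1 − (0.782)(-0.109)) = -0.8910/1.0852 = -0.8210.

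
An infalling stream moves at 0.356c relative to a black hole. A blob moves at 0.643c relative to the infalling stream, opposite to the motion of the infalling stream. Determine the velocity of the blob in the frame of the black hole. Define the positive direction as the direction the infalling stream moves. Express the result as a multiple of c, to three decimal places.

With v = 0.356 and u' = -0.643 (in units of c),
u = (u' + v)/(1 + u'v/c²):
u = (-0.643 + 0.356) / (1 + (-0.643)·0.356) = -0.2870/0.7711 = -0.3722

-0.372c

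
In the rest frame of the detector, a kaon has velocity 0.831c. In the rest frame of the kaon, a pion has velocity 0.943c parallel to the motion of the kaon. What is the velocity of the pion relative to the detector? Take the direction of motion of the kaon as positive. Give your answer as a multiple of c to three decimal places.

With v = 0.831 and u' = 0.943 (in units of c),
u = (u' + v)/(1 + u'v/c²):
u = (0.943 + 0.831) / (1 + 0.943·0.831) = 1.7740/1.7836 = 0.9946
(Galilean addition would give +1.774c, exceeding c.)

0.995c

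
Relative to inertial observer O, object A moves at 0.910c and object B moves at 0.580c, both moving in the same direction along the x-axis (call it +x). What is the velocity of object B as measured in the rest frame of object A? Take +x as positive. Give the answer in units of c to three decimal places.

-0.699c

β_A = 0.910, β_B = 0.580.
Transform to A's frame with the inverse velocity-addition law: u' = (u − v)/(1 − uv/c²), taking u = β_B and v = β_A.
u' = (0.580 − 0.910) / (1 − (0.910)(0.580)) = -0.3300/0.4722 = -0.6989.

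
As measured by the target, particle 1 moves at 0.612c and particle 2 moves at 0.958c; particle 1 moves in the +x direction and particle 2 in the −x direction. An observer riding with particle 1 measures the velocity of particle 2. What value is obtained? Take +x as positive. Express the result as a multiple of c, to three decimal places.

β_A = 0.612, β_B = -0.958.
Transform to A's frame with the inverse velocity-addition law: u' = (u − v)/(1 − uv/c²), taking u = β_B and v = β_A.
u' = (-0.958 − 0.612) / (1 − (0.612)(-0.958)) = -1.5700/1.5863 = -0.9897.

-0.990c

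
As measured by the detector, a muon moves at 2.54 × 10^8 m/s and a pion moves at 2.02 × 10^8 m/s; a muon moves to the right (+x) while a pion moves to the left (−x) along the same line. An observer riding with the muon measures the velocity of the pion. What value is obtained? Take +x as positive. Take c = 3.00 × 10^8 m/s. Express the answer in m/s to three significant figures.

β_A = 0.847, β_B = -0.673 (dividing each by c = 3.00 × 10^8 m/s).
Transform to A's frame with the inverse velocity-addition law: u' = (u − v)/(1 − uv/c²), taking u = β_B and v = β_A.
u' = (-0.673 − 0.847) / (1 − (0.847)(-0.673)) = -1.5200/1.5701 = -0.9681.
u' = -0.9681 × 3.00 × 10^8 m/s.

-2.90 × 10^8 m/s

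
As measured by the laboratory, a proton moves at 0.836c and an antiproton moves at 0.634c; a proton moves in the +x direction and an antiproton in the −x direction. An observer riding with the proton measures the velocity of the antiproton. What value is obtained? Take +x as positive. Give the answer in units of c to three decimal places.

-0.961c

β_A = 0.836, β_B = -0.634.
Transform to A's frame with the inverse velocity-addition law: u' = (u − v)/(1 − uv/c²), taking u = β_B and v = β_A.
u' = (-0.634 − 0.836) / (1 − (0.836)(-0.634)) = -1.4700/1.5300 = -0.9608.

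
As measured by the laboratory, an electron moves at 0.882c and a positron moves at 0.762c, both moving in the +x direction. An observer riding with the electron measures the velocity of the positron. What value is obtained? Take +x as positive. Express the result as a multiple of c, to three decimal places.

β_A = 0.882, β_B = 0.762.
Transform to A's frame with the inverse velocity-addition law: u' = (u − v)/(1 − uv/c²), taking u = β_B and v = β_A.
u' = (0.762 − 0.882) / (1 − (0.882)(0.762)) = -0.1200/0.3279 = -0.3659.

-0.366c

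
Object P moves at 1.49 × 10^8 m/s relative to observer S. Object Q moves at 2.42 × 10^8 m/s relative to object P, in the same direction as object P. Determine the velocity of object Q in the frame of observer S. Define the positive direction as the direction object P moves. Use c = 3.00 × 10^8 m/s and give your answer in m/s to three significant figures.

In units of c (dividing by 3.00 × 10^8 m/s): v = 0.497, u' = 0.807.
u = (u' + v)/(1 + u'v/c²):
u = (0.807 + 0.497) / (1 + 0.807·0.497) = 1.3033/1.4006 = 0.9305
(Galilean addition would give +1.303c, exceeding c.)
Converting back: u = 0.9305 × 3.00 × 10^8 m/s.

2.79 × 10^8 m/s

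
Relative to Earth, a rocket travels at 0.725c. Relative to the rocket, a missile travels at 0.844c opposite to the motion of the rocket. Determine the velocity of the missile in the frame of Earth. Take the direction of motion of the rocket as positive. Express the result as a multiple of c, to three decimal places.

With v = 0.725 and u' = -0.844 (in units of c),
u = (u' + v)/(1 + u'v/c²):
u = (-0.844 + 0.725) / (1 + (-0.844)·0.725) = -0.1190/0.3881 = -0.3066
(Galilean addition would give -0.119c.)

-0.307c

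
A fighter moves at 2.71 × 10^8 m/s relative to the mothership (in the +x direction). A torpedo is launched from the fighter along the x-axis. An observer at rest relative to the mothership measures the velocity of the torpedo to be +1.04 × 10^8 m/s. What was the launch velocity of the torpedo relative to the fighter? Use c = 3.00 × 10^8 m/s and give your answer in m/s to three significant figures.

-2.43 × 10^8 m/s

v = 0.903c, u = 0.347c.
Invert the composition law: u' = (u − v)/(1 − uv/c²).
u' = (0.347 − 0.903) / (1 − (0.347)(0.903)) = -0.5567/0.6868 = -0.8105.
u' = -0.8105 × 3.00 × 10^8 m/s.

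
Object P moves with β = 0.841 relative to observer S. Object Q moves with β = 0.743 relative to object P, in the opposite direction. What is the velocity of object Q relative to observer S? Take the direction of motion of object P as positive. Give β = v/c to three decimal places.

With v = 0.841 and u' = -0.743 (in units of c),
u = (u' + v)/(1 + u'v/c²):
u = (-0.743 + 0.841) / (1 + (-0.743)·0.841) = 0.0980/0.3751 = 0.2612
(Galilean addition would give +0.098c.)

β = +0.261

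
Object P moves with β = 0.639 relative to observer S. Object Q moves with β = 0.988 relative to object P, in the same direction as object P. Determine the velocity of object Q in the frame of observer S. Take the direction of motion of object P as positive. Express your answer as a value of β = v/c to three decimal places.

With v = 0.639 and u' = 0.988 (in units of c),
u = (u' + v)/(1 + u'v/c²):
u = (0.988 + 0.639) / (1 + 0.988·0.639) = 1.6270/1.6313 = 0.9973

β = 0.997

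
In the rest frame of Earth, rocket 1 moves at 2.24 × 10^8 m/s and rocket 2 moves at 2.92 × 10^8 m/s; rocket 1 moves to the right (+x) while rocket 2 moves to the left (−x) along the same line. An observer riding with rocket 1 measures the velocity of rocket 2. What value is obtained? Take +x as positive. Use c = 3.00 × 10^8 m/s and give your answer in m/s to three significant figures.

β_A = 0.747, β_B = -0.973 (dividing each by c = 3.00 × 10^8 m/s).
Transform to A's frame with the inverse velocity-addition law: u' = (u − v)/(1 − uv/c²), taking u = β_B and v = β_A.
u' = (-0.973 − 0.747) / (1 − (0.747)(-0.973)) = -1.7200/1.7268 = -0.9961.
u' = -0.9961 × 3.00 × 10^8 m/s.

-2.99 × 10^8 m/s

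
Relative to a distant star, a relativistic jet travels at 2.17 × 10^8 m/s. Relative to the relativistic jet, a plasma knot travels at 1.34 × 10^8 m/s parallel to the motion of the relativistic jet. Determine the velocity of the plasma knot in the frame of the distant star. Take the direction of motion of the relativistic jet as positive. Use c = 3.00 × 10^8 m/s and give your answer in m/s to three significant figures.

2.65 × 10^8 m/s

In units of c (dividing by 3.00 × 10^8 m/s): v = 0.723, u' = 0.447.
u = (u' + v)/(1 + u'v/c²):
u = (0.447 + 0.723) / (1 + 0.447·0.723) = 1.1700/1.3231 = 0.8843
Converting back: u = 0.8843 × 3.00 × 10^8 m/s.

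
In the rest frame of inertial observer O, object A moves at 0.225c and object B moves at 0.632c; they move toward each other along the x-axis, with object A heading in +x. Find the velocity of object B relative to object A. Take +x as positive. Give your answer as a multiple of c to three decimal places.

β_A = 0.225, β_B = -0.632.
Transform to A's frame with the inverse velocity-addition law: u' = (u − v)/(1 − uv/c²), taking u = β_B and v = β_A.
u' = (-0.632 − 0.225) / (1 − (0.225)(-0.632)) = -0.8570/1.1422 = -0.7503.

-0.750c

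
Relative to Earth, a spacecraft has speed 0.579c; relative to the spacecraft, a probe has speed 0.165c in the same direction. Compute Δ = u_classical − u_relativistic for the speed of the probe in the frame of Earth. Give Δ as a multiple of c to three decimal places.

Galilean: u_cl = 0.165 + 0.579 = 0.7440.
Relativistic: u_rel = (0.165 + 0.579) / (1 + 0.165·0.579) = 0.7440/1.0955 = 0.6791.
Δ = 0.7440 − 0.6791 = 0.0649.

Δ = 0.065c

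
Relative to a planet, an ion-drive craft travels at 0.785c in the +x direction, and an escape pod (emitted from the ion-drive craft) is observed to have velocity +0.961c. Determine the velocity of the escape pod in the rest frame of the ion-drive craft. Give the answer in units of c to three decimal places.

+0.717c

Invert the composition law: u' = (u − v)/(1 − uv/c²).
u' = (0.961 − 0.785) / (1 − (0.961)(0.785)) = 0.1760/0.2456 = 0.7166.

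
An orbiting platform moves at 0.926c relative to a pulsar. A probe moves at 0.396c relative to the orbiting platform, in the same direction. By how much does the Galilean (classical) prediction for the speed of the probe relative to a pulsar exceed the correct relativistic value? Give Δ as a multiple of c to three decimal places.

Δ = 0.355c

Galilean: u_cl = 0.396 + 0.926 = 1.3220.
Relativistic: u_rel = (0.396 + 0.926) / (1 + 0.396·0.926) = 1.3220/1.3667 = 0.9673.
Δ = 1.3220 − 0.9673 = 0.3547.
(The classical prediction exceeds c; the relativistic result does not.)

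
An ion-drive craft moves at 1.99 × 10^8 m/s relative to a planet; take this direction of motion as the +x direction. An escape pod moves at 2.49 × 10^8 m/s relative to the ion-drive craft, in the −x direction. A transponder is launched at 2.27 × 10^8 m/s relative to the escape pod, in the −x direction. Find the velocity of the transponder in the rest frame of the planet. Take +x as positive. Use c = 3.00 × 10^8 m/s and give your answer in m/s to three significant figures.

Apply u = (u' + v)/(1 + u'v/c²) successively, working outward toward the planet.
(Dividing each given speed by c = 3.00 × 10^8 m/s to work in units of c.)
Start: velocity of the ion-drive craft relative to the planet = 0.6633c.
Compose with the escape pod (u' = -0.830 in the ion-drive craft frame): u_1 = (-0.830 + 0.663) / (1 + (-0.830)·0.663) = -0.1667/0.4494 = -0.3708.
Compose with the transponder (u' = -0.757 in the escape pod frame): u_2 = (-0.757 + (-0.371)) / (1 + (-0.757)·(-0.371)) = -1.1275/1.2806 = -0.8804.
So u = -0.8804 × 3.00 × 10^8 m/s.

-2.64 × 10^8 m/s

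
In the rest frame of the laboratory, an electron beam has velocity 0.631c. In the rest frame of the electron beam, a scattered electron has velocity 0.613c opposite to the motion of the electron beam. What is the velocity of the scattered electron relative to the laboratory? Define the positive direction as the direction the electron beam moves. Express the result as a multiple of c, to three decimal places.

+0.029c

With v = 0.631 and u' = -0.613 (in units of c),
u = (u' + v)/(1 + u'v/c²):
u = (-0.613 + 0.631) / (1 + (-0.613)·0.631) = 0.0180/0.6132 = 0.0294
(Galilean addition would give +0.018c.)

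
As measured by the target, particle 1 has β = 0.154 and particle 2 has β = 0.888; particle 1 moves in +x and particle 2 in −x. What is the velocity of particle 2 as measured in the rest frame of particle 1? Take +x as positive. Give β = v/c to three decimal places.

β = -0.917

β_A = 0.154, β_B = -0.888.
Transform to A's frame with the inverse velocity-addition law: u' = (u − v)/(1 − uv/c²), taking u = β_B and v = β_A.
u' = (-0.888 − 0.154) / (1 − (0.154)(-0.888)) = -1.0420/1.1368 = -0.9166.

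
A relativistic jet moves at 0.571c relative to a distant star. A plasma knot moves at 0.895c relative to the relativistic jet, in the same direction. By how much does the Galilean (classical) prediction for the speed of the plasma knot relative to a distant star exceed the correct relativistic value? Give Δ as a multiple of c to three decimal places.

Δ = 0.496c

Galilean: u_cl = 0.895 + 0.571 = 1.4660.
Relativistic: u_rel = (0.895 + 0.571) / (1 + 0.895·0.571) = 1.4660/1.5110 = 0.9702.
Δ = 1.4660 − 0.9702 = 0.4958.
(The classical prediction exceeds c; the relativistic result does not.)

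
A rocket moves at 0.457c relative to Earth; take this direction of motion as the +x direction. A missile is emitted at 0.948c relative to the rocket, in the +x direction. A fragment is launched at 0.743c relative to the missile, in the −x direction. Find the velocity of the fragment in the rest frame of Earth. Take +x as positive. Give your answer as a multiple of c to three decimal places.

Apply u = (u' + v)/(1 + u'v/c²) successively, working outward toward Earth.
Start: velocity of the rocket relative to Earth = 0.4570c.
Compose with the missile (u' = 0.948 in the rocket frame): u_1 = (0.948 + 0.457) / (1 + 0.948·0.457) = 1.4050/1.4332 = 0.9803.
Compose with the fragment (u' = -0.743 in the missile frame): u_2 = (-0.743 + 0.980) / (1 + (-0.743)·0.980) = 0.2373/0.2716 = 0.8736.

+0.874c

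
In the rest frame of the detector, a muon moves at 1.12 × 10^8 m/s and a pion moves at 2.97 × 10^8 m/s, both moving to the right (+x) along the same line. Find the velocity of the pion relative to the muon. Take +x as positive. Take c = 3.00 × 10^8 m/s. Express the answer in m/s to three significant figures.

β_A = 0.373, β_B = 0.990 (dividing each by c = 3.00 × 10^8 m/s).
Transform to A's frame with the inverse velocity-addition law: u' = (u − v)/(1 − uv/c²), taking u = β_B and v = β_A.
u' = (0.990 − 0.373) / (1 − (0.373)(0.990)) = 0.6167/0.6304 = 0.9782.
u' = 0.9782 × 3.00 × 10^8 m/s.

+2.93 × 10^8 m/s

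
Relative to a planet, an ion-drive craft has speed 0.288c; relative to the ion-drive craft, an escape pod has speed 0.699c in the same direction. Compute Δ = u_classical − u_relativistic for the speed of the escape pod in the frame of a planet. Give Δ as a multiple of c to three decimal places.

Δ = 0.165c

Galilean: u_cl = 0.699 + 0.288 = 0.9870.
Relativistic: u_rel = (0.699 + 0.288) / (1 + 0.699·0.288) = 0.9870/1.2013 = 0.8216.
Δ = 0.9870 − 0.8216 = 0.1654.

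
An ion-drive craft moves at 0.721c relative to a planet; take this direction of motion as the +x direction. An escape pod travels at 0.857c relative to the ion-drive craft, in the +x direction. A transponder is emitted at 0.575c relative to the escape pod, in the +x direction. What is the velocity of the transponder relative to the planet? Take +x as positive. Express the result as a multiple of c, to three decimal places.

0.993c

Apply u = (u' + v)/(1 + u'v/c²) successively, working outward toward the planet.
Start: velocity of the ion-drive craft relative to the planet = 0.7210c.
Compose with the escape pod (u' = 0.857 in the ion-drive craft frame): u_1 = (0.857 + 0.721) / (1 + 0.857·0.721) = 1.5780/1.6179 = 0.9753.
Compose with the transponder (u' = 0.575 in the escape pod frame): u_2 = (0.575 + 0.975) / (1 + 0.575·0.975) = 1.5503/1.5608 = 0.9933.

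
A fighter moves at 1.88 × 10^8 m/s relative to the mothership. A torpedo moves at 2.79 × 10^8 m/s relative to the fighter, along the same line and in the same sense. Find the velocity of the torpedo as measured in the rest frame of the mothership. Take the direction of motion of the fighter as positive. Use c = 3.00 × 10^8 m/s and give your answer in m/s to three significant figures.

2.95 × 10^8 m/s

In units of c (dividing by 3.00 × 10^8 m/s): v = 0.627, u' = 0.930.
u = (u' + v)/(1 + u'v/c²):
u = (0.930 + 0.627) / (1 + 0.930·0.627) = 1.5567/1.5828 = 0.9835
(Galilean addition would give +1.557c, exceeding c.)
Converting back: u = 0.9835 × 3.00 × 10^8 m/s.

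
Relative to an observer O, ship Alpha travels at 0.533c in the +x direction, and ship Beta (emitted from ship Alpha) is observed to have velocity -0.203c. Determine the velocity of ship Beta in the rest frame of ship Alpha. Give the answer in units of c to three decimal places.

-0.664c

Invert the composition law: u' = (u − v)/(1 − uv/c²).
u' = (-0.203 − 0.533) / (1 − (-0.203)(0.533)) = -0.7360/1.1082 = -0.6641.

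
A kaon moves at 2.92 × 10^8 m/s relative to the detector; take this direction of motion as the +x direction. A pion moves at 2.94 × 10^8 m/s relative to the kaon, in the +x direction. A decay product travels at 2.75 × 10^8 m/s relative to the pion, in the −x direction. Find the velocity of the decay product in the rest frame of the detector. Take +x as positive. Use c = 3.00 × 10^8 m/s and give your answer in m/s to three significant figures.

+2.98 × 10^8 m/s

Apply u = (u' + v)/(1 + u'v/c²) successively, working outward toward the detector.
(Dividing each given speed by c = 3.00 × 10^8 m/s to work in units of c.)
Start: velocity of the kaon relative to the detector = 0.9733c.
Compose with the pion (u' = 0.980 in the kaon frame): u_1 = (0.980 + 0.973) / (1 + 0.980·0.973) = 1.9533/1.9539 = 0.9997.
Compose with the decay product (u' = -0.917 in the pion frame): u_2 = (-0.917 + 1.000) / (1 + (-0.917)·1.000) = 0.0831/0.0836 = 0.9937.
So u = 0.9937 × 3.00 × 10^8 m/s.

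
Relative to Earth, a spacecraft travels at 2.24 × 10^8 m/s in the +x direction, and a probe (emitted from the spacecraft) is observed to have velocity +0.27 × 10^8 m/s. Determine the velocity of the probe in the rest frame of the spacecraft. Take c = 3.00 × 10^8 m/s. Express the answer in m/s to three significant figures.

-2.11 × 10^8 m/s

v = 0.747c, u = 0.090c.
Invert the composition law: u' = (u − v)/(1 − uv/c²).
u' = (0.090 − 0.747) / (1 − (0.090)(0.747)) = -0.6567/0.9328 = -0.7040.
u' = -0.7040 × 3.00 × 10^8 m/s.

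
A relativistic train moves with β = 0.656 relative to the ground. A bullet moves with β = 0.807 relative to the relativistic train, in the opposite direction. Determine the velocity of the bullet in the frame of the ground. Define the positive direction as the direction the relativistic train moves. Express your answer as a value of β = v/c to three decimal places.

β = -0.321

With v = 0.656 and u' = -0.807 (in units of c),
u = (u' + v)/(1 + u'v/c²):
u = (-0.807 + 0.656) / (1 + (-0.807)·0.656) = -0.1510/0.4706 = -0.3209
(Galilean addition would give -0.151c.)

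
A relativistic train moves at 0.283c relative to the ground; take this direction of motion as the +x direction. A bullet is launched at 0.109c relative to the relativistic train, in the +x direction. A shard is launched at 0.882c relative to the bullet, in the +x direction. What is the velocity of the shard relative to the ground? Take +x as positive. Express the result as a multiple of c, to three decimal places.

Apply u = (u' + v)/(1 + u'v/c²) successively, working outward toward the ground.
Start: velocity of the relativistic train relative to the ground = 0.2830c.
Compose with the bullet (u' = 0.109 in the relativistic train frame): u_1 = (0.109 + 0.283) / (1 + 0.109·0.283) = 0.3920/1.0308 = 0.3803.
Compose with the shard (u' = 0.882 in the bullet frame): u_2 = (0.882 + 0.380) / (1 + 0.882·0.380) = 1.2623/1.3354 = 0.9452.

0.945c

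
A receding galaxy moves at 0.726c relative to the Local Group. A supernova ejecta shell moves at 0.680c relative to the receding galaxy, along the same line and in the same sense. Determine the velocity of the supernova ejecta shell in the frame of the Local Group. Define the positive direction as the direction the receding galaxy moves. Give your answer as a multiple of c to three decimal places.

With v = 0.726 and u' = 0.680 (in units of c),
u = (u' + v)/(1 + u'v/c²):
u = (0.680 + 0.726) / (1 + 0.680·0.726) = 1.4060/1.4937 = 0.9413

0.941c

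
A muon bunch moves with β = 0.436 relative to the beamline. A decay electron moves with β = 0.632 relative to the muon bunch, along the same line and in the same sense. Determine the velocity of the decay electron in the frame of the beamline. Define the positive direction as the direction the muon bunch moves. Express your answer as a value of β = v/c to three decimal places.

β = 0.837

With v = 0.436 and u' = 0.632 (in units of c),
u = (u' + v)/(1 + u'v/c²):
u = (0.632 + 0.436) / (1 + 0.632·0.436) = 1.0680/1.2756 = 0.8373
(Galilean addition would give +1.068c, exceeding c.)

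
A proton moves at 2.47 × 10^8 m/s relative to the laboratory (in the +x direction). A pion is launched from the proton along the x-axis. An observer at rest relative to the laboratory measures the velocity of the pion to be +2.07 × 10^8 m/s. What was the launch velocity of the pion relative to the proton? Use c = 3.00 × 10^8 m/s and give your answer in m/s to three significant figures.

-9.26 × 10^7 m/s

v = 0.823c, u = 0.690c.
Invert the composition law: u' = (u − v)/(1 − uv/c²).
u' = (0.690 − 0.823) / (1 − (0.690)(0.823)) = -0.1333/0.4319 = -0.3087.
u' = -0.3087 × 3.00 × 10^8 m/s.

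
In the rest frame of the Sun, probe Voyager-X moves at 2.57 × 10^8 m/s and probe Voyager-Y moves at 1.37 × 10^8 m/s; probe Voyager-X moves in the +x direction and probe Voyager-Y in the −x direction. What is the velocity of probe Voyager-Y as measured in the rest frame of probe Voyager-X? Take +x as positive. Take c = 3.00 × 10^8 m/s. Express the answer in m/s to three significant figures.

-2.83 × 10^8 m/s

β_A = 0.857, β_B = -0.457 (dividing each by c = 3.00 × 10^8 m/s).
Transform to A's frame with the inverse velocity-addition law: u' = (u − v)/(1 − uv/c²), taking u = β_B and v = β_A.
u' = (-0.457 − 0.857) / (1 − (0.857)(-0.457)) = -1.3133/1.3912 = -0.9440.
u' = -0.9440 × 3.00 × 10^8 m/s.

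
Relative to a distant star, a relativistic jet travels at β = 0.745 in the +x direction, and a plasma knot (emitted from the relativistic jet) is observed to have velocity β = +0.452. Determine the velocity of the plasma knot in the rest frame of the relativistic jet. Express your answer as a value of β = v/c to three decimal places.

β = -0.442

Invert the composition law: u' = (u − v)/(1 − uv/c²).
u' = (0.452 − 0.745) / (1 − (0.452)(0.745)) = -0.2930/0.6633 = -0.4418.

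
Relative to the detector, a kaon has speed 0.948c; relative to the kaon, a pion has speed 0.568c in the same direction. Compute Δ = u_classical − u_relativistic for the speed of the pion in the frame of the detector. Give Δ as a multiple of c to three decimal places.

Galilean: u_cl = 0.568 + 0.948 = 1.5160.
Relativistic: u_rel = (0.568 + 0.948) / (1 + 0.568·0.948) = 1.5160/1.5385 = 0.9854.
Δ = 1.5160 − 0.9854 = 0.5306.
(The classical prediction exceeds c; the relativistic result does not.)

Δ = 0.531c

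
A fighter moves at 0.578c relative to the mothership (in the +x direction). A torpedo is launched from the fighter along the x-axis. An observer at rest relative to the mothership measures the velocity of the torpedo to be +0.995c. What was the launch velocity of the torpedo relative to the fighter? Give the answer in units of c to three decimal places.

Invert the composition law: u' = (u − v)/(1 − uv/c²).
u' = (0.995 − 0.578) / (1 − (0.995)(0.578)) = 0.4170/0.4249 = 0.9814.

+0.981c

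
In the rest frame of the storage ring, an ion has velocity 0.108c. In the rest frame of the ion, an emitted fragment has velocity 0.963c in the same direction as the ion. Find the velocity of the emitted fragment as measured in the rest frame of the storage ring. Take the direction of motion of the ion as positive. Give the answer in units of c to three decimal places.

With v = 0.108 and u' = 0.963 (in units of c),
u = (u' + v)/(1 + u'v/c²):
u = (0.963 + 0.108) / (1 + 0.963·0.108) = 1.0710/1.1040 = 0.9701

0.970c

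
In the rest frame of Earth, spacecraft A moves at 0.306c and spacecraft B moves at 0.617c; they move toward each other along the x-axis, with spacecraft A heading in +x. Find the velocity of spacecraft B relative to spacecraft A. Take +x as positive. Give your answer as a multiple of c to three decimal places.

β_A = 0.306, β_B = -0.617.
Transform to A's frame with the inverse velocity-addition law: u' = (u − v)/(1 − uv/c²), taking u = β_B and v = β_A.
u' = (-0.617 − 0.306) / (1 − (0.306)(-0.617)) = -0.9230/1.1888 = -0.7764.

-0.776c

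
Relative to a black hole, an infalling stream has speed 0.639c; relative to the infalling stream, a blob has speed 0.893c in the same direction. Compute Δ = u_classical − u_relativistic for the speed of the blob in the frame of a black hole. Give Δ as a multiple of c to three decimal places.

Galilean: u_cl = 0.893 + 0.639 = 1.5320.
Relativistic: u_rel = (0.893 + 0.639) / (1 + 0.893·0.639) = 1.5320/1.5706 = 0.9754.
Δ = 1.5320 − 0.9754 = 0.5566.
(The classical prediction exceeds c; the relativistic result does not.)

Δ = 0.557c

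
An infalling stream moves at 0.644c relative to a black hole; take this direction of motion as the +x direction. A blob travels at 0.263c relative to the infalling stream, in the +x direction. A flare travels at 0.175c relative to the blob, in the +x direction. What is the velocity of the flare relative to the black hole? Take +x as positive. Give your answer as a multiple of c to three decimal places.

0.837c

Apply u = (u' + v)/(1 + u'v/c²) successively, working outward toward the black hole.
Start: velocity of the infalling stream relative to the black hole = 0.6440c.
Compose with the blob (u' = 0.263 in the infalling stream frame): u_1 = (0.263 + 0.644) / (1 + 0.263·0.644) = 0.9070/1.1694 = 0.7756.
Compose with the flare (u' = 0.175 in the blob frame): u_2 = (0.175 + 0.776) / (1 + 0.175·0.776) = 0.9506/1.1357 = 0.8370.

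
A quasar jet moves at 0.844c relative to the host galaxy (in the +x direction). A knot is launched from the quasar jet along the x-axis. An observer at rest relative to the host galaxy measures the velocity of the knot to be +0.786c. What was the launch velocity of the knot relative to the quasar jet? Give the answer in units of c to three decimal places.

-0.172c

Invert the composition law: u' = (u − v)/(1 − uv/c²).
u' = (0.786 − 0.844) / (1 − (0.786)(0.844)) = -0.0580/0.3366 = -0.1723.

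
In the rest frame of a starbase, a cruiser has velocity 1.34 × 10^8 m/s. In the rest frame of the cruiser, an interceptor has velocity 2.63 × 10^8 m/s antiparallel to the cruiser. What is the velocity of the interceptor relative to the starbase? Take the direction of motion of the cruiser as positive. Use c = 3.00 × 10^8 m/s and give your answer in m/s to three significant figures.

-2.12 × 10^8 m/s

In units of c (dividing by 3.00 × 10^8 m/s): v = 0.447, u' = -0.877.
u = (u' + v)/(1 + u'v/c²):
u = (-0.877 + 0.447) / (1 + (-0.877)·0.447) = -0.4300/0.6084 = -0.7067
Converting back: u = -0.7067 × 3.00 × 10^8 m/s.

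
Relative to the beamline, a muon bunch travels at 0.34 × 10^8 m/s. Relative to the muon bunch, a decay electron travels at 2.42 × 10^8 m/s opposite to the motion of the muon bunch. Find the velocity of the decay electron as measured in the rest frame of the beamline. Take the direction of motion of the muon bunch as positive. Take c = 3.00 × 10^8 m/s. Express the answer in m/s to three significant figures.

In units of c (dividing by 3.00 × 10^8 m/s): v = 0.113, u' = -0.807.
u = (u' + v)/(1 + u'v/c²):
u = (-0.807 + 0.113) / (1 + (-0.807)·0.113) = -0.6933/0.9086 = -0.7631
(Galilean addition would give -0.693c.)
Converting back: u = -0.7631 × 3.00 × 10^8 m/s.

-2.29 × 10^8 m/s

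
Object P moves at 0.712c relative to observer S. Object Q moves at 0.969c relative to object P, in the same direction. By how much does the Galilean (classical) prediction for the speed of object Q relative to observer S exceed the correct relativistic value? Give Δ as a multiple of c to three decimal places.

Δ = 0.686c

Galilean: u_cl = 0.969 + 0.712 = 1.6810.
Relativistic: u_rel = (0.969 + 0.712) / (1 + 0.969·0.712) = 1.6810/1.6899 = 0.9947.
Δ = 1.6810 − 0.9947 = 0.6863.
(The classical prediction exceeds c; the relativistic result does not.)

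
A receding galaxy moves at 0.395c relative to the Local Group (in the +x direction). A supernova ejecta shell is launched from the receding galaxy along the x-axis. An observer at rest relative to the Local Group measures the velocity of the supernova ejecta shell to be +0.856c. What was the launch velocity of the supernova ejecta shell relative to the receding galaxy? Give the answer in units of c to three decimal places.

+0.697c

Invert the composition law: u' = (u − v)/(1 − uv/c²).
u' = (0.856 − 0.395) / (1 − (0.856)(0.395)) = 0.4610/0.6619 = 0.6965.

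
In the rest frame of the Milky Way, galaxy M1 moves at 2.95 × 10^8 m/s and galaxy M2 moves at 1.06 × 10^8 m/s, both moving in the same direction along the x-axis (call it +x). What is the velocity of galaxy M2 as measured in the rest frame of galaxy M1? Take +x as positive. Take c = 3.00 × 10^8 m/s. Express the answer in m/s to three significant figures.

β_A = 0.983, β_B = 0.353 (dividing each by c = 3.00 × 10^8 m/s).
Transform to A's frame with the inverse velocity-addition law: u' = (u − v)/(1 − uv/c²), taking u = β_B and v = β_A.
u' = (0.353 − 0.983) / (1 − (0.983)(0.353)) = -0.6300/0.6526 = -0.9654.
u' = -0.9654 × 3.00 × 10^8 m/s.

-2.90 × 10^8 m/s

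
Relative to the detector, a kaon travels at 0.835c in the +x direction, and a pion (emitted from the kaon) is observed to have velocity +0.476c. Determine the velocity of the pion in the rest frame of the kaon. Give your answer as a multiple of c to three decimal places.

-0.596c

Invert the composition law: u' = (u − v)/(1 − uv/c²).
u' = (0.476 − 0.835) / (1 − (0.476)(0.835)) = -0.3590/0.6025 = -0.5958.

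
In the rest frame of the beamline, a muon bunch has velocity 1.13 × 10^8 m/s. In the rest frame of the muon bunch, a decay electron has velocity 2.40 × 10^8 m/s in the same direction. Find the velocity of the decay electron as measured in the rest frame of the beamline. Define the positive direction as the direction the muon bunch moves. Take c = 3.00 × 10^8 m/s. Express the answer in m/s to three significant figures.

2.71 × 10^8 m/s

In units of c (dividing by 3.00 × 10^8 m/s): v = 0.377, u' = 0.800.
u = (u' + v)/(1 + u'v/c²):
u = (0.800 + 0.377) / (1 + 0.800·0.377) = 1.1767/1.3013 = 0.9042
(Galilean addition would give +1.177c, exceeding c.)
Converting back: u = 0.9042 × 3.00 × 10^8 m/s.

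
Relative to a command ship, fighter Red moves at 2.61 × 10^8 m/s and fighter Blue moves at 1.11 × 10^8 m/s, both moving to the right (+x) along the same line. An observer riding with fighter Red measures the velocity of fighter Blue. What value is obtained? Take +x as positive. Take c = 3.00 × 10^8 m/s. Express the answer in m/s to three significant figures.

-2.21 × 10^8 m/s

β_A = 0.870, β_B = 0.370 (dividing each by c = 3.00 × 10^8 m/s).
Transform to A's frame with the inverse velocity-addition law: u' = (u − v)/(1 − uv/c²), taking u = β_B and v = β_A.
u' = (0.370 − 0.870) / (1 − (0.870)(0.370)) = -0.5000/0.6781 = -0.7374.
u' = -0.7374 × 3.00 × 10^8 m/s.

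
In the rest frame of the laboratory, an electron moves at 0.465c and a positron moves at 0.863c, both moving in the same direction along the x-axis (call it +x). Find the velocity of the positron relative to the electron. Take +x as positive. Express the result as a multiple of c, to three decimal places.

β_A = 0.465, β_B = 0.863.
Transform to A's frame with the inverse velocity-addition law: u' = (u − v)/(1 − uv/c²), taking u = β_B and v = β_A.
u' = (0.863 − 0.465) / (1 − (0.465)(0.863)) = 0.3980/0.5987 = 0.6648.

+0.665c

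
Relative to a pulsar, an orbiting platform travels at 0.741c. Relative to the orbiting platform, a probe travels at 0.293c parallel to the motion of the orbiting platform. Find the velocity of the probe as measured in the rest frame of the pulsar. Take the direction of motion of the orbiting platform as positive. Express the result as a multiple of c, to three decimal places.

0.850c

With v = 0.741 and u' = 0.293 (in units of c),
u = (u' + v)/(1 + u'v/c²):
u = (0.293 + 0.741) / (1 + 0.293·0.741) = 1.0340/1.2171 = 0.8496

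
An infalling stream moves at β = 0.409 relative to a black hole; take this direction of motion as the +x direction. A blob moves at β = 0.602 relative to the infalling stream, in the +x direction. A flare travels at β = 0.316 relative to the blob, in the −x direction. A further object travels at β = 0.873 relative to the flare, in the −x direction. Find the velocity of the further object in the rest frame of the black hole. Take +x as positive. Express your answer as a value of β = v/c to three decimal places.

β = -0.495

Apply u = (u' + v)/(1 + u'v/c²) successively, working outward toward the black hole.
Start: velocity of the infalling stream relative to the black hole = 0.4090c.
Compose with the blob (u' = 0.602 in the infalling stream frame): u_1 = (0.602 + 0.409) / (1 + 0.602·0.409) = 1.0110/1.2462 = 0.8113.
Compose with the flare (u' = -0.316 in the blob frame): u_2 = (-0.316 + 0.811) / (1 + (-0.316)·0.811) = 0.4953/0.7436 = 0.6660.
Compose with the further object (u' = -0.873 in the flare frame): u_3 = (-0.873 + 0.666) / (1 + (-0.873)·0.666) = -0.2070/0.4186 = -0.4945.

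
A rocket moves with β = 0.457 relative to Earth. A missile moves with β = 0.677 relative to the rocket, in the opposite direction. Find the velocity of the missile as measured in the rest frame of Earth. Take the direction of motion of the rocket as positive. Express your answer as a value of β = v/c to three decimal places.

With v = 0.457 and u' = -0.677 (in units of c),
u = (u' + v)/(1 + u'v/c²):
u = (-0.677 + 0.457) / (1 + (-0.677)·0.457) = -0.2200/0.6906 = -0.3186

β = -0.319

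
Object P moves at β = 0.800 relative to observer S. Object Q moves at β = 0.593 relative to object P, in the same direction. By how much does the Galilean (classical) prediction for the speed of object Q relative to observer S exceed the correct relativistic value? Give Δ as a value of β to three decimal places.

Δ = 0.448

Galilean: u_cl = 0.593 + 0.800 = 1.3930.
Relativistic: u_rel = (0.593 + 0.800) / (1 + 0.593·0.800) = 1.3930/1.4744 = 0.9448.
Δ = 1.3930 − 0.9448 = 0.4482.
(The classical prediction exceeds c; the relativistic result does not.)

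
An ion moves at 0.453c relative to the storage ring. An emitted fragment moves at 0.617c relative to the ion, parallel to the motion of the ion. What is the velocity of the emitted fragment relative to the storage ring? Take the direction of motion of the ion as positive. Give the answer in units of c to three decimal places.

0.836c

With v = 0.453 and u' = 0.617 (in units of c),
u = (u' + v)/(1 + u'v/c²):
u = (0.617 + 0.453) / (1 + 0.617·0.453) = 1.0700/1.2795 = 0.8363
(Galilean addition would give +1.070c, exceeding c.)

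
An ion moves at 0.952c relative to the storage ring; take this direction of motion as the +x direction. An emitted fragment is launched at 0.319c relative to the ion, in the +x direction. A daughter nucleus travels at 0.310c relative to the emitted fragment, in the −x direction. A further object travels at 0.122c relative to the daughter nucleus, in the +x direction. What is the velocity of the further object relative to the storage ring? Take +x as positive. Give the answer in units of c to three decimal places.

Apply u = (u' + v)/(1 + u'v/c²) successively, working outward toward the storage ring.
Start: velocity of the ion relative to the storage ring = 0.9520c.
Compose with the emitted fragment (u' = 0.319 in the ion frame): u_1 = (0.319 + 0.952) / (1 + 0.319·0.952) = 1.2710/1.3037 = 0.9749.
Compose with the daughter nucleus (u' = -0.310 in the emitted fragment frame): u_2 = (-0.310 + 0.975) / (1 + (-0.310)·0.975) = 0.6649/0.6978 = 0.9529.
Compose with the further object (u' = 0.122 in the daughter nucleus frame): u_3 = (0.122 + 0.953) / (1 + 0.122·0.953) = 1.0749/1.1163 = 0.9630.

+0.963c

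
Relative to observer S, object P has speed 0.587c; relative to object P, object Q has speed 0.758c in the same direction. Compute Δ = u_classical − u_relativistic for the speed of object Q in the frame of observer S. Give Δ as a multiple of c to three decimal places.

Δ = 0.414c

Galilean: u_cl = 0.758 + 0.587 = 1.3450.
Relativistic: u_rel = (0.758 + 0.587) / (1 + 0.758·0.587) = 1.3450/1.4449 = 0.9308.
Δ = 1.3450 − 0.9308 = 0.4142.
(The classical prediction exceeds c; the relativistic result does not.)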